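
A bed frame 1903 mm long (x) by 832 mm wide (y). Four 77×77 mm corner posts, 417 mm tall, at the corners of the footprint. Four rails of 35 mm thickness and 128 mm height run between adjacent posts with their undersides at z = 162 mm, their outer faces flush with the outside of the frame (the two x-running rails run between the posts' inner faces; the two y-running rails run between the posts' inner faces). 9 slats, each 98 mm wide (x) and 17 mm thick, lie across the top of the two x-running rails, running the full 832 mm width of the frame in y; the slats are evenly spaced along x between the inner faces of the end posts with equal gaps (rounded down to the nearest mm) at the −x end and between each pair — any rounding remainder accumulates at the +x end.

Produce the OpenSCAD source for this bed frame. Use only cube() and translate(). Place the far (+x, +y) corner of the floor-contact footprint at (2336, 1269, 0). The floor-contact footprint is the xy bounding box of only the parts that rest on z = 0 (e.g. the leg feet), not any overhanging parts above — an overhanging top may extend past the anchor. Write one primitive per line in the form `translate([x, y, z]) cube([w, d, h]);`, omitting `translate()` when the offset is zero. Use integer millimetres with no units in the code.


// slat z = rail_z + rail_h = 162 + 128 = 290
// slat gap = ⌊(1749 − 9·98) / 10⌋ = 86
translate([433, 437, 0]) cube([77, 77, 417]);
translate([433, 1192, 0]) cube([77, 77, 417]);
translate([2259, 437, 0]) cube([77, 77, 417]);
translate([2259, 1192, 0]) cube([77, 77, 417]);
translate([510, 437, 162]) cube([1749, 35, 128]);
translate([510, 1234, 162]) cube([1749, 35, 128]);
translate([433, 514, 162]) cube([35, 678, 128]);
translate([2301, 514, 162]) cube([35, 678, 128]);
translate([596, 437, 290]) cube([98, 832, 17]);
translate([780, 437, 290]) cube([98, 832, 17]);
translate([964, 437, 290]) cube([98, 832, 17]);
translate([1148, 437, 290]) cube([98, 832, 17]);
translate([1332, 437, 290]) cube([98, 832, 17]);
translate([1516, 437, 290]) cube([98, 832, 17]);
translate([1700, 437, 290]) cube([98, 832, 17]);
translate([1884, 437, 290]) cube([98, 832, 17]);
translate([2068, 437, 290]) cube([98, 832, 17]);


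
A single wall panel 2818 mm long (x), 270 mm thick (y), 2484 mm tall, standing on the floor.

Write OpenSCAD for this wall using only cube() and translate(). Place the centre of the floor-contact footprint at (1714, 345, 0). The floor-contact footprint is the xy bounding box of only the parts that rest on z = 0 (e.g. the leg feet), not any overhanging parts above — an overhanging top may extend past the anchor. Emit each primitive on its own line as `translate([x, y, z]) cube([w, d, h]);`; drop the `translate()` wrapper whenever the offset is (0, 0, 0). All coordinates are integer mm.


translate([305, 210, 0]) cube([2818, 270, 2484]);


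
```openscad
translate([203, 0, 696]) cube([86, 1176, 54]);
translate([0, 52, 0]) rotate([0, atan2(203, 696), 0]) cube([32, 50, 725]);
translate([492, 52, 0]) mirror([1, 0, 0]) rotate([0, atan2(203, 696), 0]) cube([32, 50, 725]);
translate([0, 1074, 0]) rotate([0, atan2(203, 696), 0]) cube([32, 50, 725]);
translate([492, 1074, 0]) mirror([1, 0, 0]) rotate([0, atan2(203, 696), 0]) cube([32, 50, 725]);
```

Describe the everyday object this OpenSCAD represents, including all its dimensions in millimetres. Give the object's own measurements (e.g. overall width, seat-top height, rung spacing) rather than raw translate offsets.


A sawhorse. A 86×1176×54 mm beam (x, y, z) sits on two A-frame leg pairs. Each pair is two raked legs of 32×50 mm section (50 mm along y) splaying symmetrically in x. Each leg rises 696 mm vertically over 203 mm of horizontal reach and is 725 mm long along its own axis. Every leg's outer bottom edge rests on the floor and its outer top edge meets a bottom edge of the beam — the left legs (tilting toward +x) meet the beam's −x bottom edge, the right legs (their mirror images, tilting toward −x) meet its +x bottom edge — so the leg tops tuck under the beam, the beam's underside is 696 mm above the floor, and the feet are 492 mm apart outside-to-outside with the beam centred between them. The two leg pairs are set in 52 mm from either end of the beam.


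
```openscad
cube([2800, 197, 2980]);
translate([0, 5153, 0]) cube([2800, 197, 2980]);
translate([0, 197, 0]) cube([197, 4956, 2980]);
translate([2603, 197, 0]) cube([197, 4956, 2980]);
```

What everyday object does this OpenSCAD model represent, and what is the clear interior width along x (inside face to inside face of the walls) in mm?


A house (or room) frame. The interior width is 2406 mm.

Four 2980 mm walls enclosing a rectangle with no floor or roof — a room or house frame. Outside width is 2800 mm and wall thickness is 197 mm, so the interior width is 2800 − 2 × 197 = 2406 mm.


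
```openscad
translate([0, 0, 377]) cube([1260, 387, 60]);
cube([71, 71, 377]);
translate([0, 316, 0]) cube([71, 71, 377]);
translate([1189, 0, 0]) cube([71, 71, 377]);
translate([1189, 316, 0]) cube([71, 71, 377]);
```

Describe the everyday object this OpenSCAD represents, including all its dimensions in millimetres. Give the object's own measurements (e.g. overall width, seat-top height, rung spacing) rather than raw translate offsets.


A long wooden bench with a 1260 mm (x) × 387 mm (y) seat, 60 mm thick, its top surface 437 mm above the floor. Four 71 mm square legs at the seat corners, flush with the edges, run from z = 0 to the seat underside.


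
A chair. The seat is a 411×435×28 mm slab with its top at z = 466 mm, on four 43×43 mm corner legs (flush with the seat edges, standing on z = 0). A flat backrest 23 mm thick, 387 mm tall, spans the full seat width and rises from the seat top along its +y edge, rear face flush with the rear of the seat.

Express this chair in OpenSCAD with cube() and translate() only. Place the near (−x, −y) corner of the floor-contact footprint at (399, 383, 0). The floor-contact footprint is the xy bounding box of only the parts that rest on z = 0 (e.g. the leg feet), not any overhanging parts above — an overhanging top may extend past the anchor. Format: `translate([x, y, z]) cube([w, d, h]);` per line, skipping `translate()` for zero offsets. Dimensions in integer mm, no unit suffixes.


// leg_h = 466 - 28 = 438
translate([399, 383, 438]) cube([411, 435, 28]);
translate([399, 383, 0]) cube([43, 43, 438]);
translate([767, 383, 0]) cube([43, 43, 438]);
translate([399, 775, 0]) cube([43, 43, 438]);
translate([767, 775, 0]) cube([43, 43, 438]);
translate([399, 795, 466]) cube([411, 23, 387]);


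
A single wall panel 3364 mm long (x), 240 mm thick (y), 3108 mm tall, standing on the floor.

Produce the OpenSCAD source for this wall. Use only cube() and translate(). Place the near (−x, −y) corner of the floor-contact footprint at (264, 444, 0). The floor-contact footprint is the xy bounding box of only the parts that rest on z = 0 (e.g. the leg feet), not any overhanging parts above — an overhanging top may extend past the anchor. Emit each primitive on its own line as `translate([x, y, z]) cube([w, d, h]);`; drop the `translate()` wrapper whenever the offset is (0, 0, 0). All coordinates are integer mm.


translate([264, 444, 0]) cube([3364, 240, 3108]);


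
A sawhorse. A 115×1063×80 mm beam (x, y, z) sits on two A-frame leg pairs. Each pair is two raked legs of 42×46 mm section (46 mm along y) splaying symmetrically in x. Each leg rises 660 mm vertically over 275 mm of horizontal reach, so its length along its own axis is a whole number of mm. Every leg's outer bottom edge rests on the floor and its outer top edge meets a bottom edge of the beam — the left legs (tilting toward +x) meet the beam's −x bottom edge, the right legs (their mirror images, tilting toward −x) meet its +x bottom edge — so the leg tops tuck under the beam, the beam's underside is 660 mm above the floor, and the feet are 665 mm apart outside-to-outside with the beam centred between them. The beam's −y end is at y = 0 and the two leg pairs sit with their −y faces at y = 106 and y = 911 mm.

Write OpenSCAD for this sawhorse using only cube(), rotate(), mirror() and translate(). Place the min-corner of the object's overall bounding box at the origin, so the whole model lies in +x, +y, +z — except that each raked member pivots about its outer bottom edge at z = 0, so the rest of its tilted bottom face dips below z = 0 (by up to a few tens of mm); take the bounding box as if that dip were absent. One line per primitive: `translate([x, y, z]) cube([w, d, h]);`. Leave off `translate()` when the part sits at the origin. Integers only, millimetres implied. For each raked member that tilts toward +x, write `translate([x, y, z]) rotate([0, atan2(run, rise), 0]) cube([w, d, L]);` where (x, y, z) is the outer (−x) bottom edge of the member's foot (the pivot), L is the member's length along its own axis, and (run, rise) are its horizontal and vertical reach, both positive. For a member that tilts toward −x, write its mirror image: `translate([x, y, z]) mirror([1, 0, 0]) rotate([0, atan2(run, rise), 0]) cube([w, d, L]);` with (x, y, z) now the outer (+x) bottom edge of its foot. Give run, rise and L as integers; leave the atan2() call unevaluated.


translate([275, 0, 660]) cube([115, 1063, 80]);
translate([0, 106, 0]) rotate([0, atan2(275, 660), 0]) cube([42, 46, 715]);
translate([665, 106, 0]) mirror([1, 0, 0]) rotate([0, atan2(275, 660), 0]) cube([42, 46, 715]);
translate([0, 911, 0]) rotate([0, atan2(275, 660), 0]) cube([42, 46, 715]);
translate([665, 911, 0]) mirror([1, 0, 0]) rotate([0, atan2(275, 660), 0]) cube([42, 46, 715]);


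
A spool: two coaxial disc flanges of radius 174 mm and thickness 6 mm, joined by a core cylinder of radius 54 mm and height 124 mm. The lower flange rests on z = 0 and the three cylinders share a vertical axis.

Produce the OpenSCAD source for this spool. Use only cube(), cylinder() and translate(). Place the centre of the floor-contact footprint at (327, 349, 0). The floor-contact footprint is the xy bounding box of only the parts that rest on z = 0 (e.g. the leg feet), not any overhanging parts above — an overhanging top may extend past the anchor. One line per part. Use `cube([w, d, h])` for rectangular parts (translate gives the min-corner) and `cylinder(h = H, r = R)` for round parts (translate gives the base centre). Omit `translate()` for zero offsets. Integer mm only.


translate([327, 349, 0]) cylinder(h = 6, r = 174);
translate([327, 349, 6]) cylinder(h = 124, r = 54);
translate([327, 349, 130]) cylinder(h = 6, r = 174);


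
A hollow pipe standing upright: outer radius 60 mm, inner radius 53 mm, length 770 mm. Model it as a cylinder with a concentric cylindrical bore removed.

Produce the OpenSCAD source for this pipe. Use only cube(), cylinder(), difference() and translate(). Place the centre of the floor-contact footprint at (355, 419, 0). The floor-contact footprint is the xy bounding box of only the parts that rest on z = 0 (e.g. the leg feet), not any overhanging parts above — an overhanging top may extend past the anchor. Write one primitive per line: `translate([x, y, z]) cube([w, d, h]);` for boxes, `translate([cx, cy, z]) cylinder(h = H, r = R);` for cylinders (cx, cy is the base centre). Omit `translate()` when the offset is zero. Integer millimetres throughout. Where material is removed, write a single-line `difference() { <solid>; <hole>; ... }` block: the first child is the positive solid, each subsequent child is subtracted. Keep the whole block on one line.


difference() { translate([355, 419, 0]) cylinder(h = 770, r = 60); translate([355, 419, 0]) cylinder(h = 770, r = 53); }


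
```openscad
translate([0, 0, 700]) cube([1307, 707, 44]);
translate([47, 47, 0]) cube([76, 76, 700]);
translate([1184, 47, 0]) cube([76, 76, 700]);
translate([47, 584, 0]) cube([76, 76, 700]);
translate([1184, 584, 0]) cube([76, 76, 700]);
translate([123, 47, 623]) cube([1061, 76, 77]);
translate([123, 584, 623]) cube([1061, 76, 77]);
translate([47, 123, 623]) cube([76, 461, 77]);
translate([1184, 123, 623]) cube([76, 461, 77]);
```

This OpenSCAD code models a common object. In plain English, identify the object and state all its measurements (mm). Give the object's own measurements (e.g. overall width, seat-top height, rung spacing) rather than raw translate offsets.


A table: top 1307 mm (x) × 707 mm (y), 44 mm thick, upper face at z = 744 mm, on four 76×76 mm square legs, each inset 47 mm from the nearest pair of top edges from z = 0 to the bottom of the top. Four apron rails, 76 mm thick and 77 mm tall, run between adjacent legs with their top edges flush with the underside of the top and their outer faces flush with the legs' outer faces.


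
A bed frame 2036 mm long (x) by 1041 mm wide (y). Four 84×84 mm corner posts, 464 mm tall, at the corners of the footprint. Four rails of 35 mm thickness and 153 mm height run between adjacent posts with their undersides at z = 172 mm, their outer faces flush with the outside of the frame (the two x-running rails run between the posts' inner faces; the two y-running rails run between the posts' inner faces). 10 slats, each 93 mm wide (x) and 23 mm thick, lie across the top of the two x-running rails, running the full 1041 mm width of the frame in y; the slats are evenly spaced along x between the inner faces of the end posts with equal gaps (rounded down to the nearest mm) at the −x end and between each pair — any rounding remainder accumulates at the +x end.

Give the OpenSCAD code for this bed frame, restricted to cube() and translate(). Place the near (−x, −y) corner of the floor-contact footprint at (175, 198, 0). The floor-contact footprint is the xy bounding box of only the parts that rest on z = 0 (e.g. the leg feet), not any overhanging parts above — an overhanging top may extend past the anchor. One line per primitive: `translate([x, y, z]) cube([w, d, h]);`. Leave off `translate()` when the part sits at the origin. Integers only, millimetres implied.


translate([175, 198, 0]) cube([84, 84, 464]);
translate([175, 1155, 0]) cube([84, 84, 464]);
translate([2127, 198, 0]) cube([84, 84, 464]);
translate([2127, 1155, 0]) cube([84, 84, 464]);
translate([259, 198, 172]) cube([1868, 35, 153]);
translate([259, 1204, 172]) cube([1868, 35, 153]);
translate([175, 282, 172]) cube([35, 873, 153]);
translate([2176, 282, 172]) cube([35, 873, 153]);
translate([344, 198, 325]) cube([93, 1041, 23]);
translate([522, 198, 325]) cube([93, 1041, 23]);
translate([700, 198, 325]) cube([93, 1041, 23]);
translate([878, 198, 325]) cube([93, 1041, 23]);
translate([1056, 198, 325]) cube([93, 1041, 23]);
translate([1234, 198, 325]) cube([93, 1041, 23]);
translate([1412, 198, 325]) cube([93, 1041, 23]);
translate([1590, 198, 325]) cube([93, 1041, 23]);
translate([1768, 198, 325]) cube([93, 1041, 23]);
translate([1946, 198, 325]) cube([93, 1041, 23]);


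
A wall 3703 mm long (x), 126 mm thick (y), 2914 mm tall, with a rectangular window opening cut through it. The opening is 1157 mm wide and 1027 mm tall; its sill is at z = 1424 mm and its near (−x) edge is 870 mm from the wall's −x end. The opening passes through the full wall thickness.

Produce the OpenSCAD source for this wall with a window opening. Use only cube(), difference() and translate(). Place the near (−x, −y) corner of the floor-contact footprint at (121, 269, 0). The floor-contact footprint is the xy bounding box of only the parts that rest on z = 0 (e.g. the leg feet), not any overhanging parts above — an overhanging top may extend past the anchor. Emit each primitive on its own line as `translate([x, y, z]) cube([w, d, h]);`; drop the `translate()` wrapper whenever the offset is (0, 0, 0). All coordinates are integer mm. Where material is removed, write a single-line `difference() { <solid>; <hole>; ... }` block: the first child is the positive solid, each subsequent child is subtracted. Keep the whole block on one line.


difference() { translate([121, 269, 0]) cube([3703, 126, 2914]); translate([991, 269, 1424]) cube([1157, 126, 1027]); }


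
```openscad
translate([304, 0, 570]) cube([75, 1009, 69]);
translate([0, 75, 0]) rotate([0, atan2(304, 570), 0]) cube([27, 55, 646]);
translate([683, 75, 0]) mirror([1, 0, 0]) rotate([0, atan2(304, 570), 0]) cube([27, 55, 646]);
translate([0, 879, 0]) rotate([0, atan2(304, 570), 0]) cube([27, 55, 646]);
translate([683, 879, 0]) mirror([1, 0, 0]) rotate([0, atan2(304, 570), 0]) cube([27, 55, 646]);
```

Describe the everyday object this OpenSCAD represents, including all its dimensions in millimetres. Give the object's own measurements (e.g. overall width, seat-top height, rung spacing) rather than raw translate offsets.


A sawhorse. A 75×1009×69 mm beam (x, y, z) sits on two A-frame leg pairs. Each pair is two raked legs of 27×55 mm section (55 mm along y) splaying symmetrically in x. Each leg rises 570 mm vertically over 304 mm of horizontal reach and is 646 mm long along its own axis. Every leg's outer bottom edge rests on the floor and its outer top edge meets a bottom edge of the beam — the left legs (tilting toward +x) meet the beam's −x bottom edge, the right legs (their mirror images, tilting toward −x) meet its +x bottom edge — so the leg tops tuck under the beam, the beam's underside is 570 mm above the floor, and the feet are 683 mm apart outside-to-outside with the beam centred between them. The two leg pairs are set in 75 mm from either end of the beam.


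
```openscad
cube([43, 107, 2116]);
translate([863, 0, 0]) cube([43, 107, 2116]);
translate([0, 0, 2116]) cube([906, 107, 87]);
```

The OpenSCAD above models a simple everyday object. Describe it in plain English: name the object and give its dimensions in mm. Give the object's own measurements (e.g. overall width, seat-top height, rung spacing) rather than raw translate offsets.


A door frame. The clear opening is 820 mm wide and 2116 mm high. Two 43 mm wide jambs, 107 mm deep, stand either side of the opening from the floor to the top of the opening. A 87 mm thick head sits across the top of both jambs, spanning the full outside width of the frame.


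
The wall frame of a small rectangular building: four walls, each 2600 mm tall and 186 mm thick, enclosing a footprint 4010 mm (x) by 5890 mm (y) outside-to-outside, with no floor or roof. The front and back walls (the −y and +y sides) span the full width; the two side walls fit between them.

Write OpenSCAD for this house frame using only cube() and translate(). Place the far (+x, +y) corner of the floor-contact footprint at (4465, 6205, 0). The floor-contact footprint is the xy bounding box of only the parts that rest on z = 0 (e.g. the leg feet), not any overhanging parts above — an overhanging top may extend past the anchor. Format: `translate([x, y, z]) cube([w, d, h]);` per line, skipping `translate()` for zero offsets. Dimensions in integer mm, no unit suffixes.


translate([455, 315, 0]) cube([4010, 186, 2600]);
translate([455, 6019, 0]) cube([4010, 186, 2600]);
translate([455, 501, 0]) cube([186, 5518, 2600]);
translate([4279, 501, 0]) cube([186, 5518, 2600]);


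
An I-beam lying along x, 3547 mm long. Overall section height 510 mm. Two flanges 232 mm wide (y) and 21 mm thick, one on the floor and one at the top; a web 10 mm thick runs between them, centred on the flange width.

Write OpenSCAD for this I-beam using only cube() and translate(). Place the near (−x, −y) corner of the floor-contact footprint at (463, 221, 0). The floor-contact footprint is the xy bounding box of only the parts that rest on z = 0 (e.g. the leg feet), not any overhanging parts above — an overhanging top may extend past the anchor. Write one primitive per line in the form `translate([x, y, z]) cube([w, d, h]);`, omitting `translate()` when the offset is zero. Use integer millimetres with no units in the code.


translate([463, 221, 0]) cube([3547, 232, 21]);
translate([463, 332, 21]) cube([3547, 10, 468]);
translate([463, 221, 489]) cube([3547, 232, 21]);


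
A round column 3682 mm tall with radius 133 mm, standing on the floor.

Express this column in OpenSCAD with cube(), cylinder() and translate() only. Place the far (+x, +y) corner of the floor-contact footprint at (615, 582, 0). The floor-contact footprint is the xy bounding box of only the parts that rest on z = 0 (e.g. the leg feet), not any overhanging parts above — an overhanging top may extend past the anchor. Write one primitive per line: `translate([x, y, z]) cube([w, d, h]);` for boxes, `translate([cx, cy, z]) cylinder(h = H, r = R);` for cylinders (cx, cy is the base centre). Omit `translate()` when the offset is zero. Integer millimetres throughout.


translate([482, 449, 0]) cylinder(h = 3682, r = 133);


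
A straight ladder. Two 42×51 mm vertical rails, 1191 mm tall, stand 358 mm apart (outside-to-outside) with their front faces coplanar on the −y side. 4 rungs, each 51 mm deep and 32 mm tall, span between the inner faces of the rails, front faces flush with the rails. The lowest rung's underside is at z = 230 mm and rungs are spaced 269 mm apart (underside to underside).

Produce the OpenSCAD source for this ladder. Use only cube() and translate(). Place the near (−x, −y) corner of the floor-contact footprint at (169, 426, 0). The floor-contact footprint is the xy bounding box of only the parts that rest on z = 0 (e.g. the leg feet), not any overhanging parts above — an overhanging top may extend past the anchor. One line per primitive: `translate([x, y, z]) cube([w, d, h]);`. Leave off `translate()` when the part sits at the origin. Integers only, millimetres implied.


translate([169, 426, 0]) cube([42, 51, 1191]);
translate([485, 426, 0]) cube([42, 51, 1191]);
translate([211, 426, 230]) cube([274, 51, 32]);
translate([211, 426, 499]) cube([274, 51, 32]);
translate([211, 426, 768]) cube([274, 51, 32]);
translate([211, 426, 1037]) cube([274, 51, 32]);


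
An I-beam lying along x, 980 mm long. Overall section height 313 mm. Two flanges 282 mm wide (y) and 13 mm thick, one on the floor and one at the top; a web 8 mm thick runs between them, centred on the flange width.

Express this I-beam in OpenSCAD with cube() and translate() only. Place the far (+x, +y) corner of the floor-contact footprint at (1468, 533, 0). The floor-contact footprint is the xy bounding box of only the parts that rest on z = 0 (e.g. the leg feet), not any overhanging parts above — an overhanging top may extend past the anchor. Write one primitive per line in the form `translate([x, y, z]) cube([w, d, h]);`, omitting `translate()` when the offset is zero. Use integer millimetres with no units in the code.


translate([488, 251, 0]) cube([980, 282, 13]);
translate([488, 388, 13]) cube([980, 8, 287]);
translate([488, 251, 300]) cube([980, 282, 13]);


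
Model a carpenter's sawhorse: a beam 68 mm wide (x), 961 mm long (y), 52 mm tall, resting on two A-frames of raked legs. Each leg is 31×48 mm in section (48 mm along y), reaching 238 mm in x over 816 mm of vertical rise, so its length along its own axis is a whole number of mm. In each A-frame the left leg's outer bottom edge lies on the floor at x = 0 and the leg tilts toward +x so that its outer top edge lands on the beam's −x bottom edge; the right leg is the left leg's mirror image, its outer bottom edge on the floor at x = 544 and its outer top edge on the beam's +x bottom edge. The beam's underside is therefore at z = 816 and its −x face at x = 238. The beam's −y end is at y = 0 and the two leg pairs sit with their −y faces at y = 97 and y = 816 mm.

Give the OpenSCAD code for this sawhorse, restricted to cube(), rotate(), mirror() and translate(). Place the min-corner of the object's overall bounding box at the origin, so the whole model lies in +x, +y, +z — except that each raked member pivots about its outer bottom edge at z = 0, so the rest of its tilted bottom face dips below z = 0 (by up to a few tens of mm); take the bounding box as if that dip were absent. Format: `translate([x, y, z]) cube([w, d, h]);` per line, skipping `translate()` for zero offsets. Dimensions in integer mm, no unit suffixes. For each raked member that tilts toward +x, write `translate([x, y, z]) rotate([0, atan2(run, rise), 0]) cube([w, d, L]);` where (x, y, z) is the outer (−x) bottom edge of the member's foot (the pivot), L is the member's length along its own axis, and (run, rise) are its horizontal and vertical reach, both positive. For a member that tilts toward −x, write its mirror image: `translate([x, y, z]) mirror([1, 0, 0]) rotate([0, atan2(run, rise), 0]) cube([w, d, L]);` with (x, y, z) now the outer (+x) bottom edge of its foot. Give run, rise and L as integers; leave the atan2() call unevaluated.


translate([238, 0, 816]) cube([68, 961, 52]);
translate([0, 97, 0]) rotate([0, atan2(238, 816), 0]) cube([31, 48, 850]);
translate([544, 97, 0]) mirror([1, 0, 0]) rotate([0, atan2(238, 816), 0]) cube([31, 48, 850]);
translate([0, 816, 0]) rotate([0, atan2(238, 816), 0]) cube([31, 48, 850]);
translate([544, 816, 0]) mirror([1, 0, 0]) rotate([0, atan2(238, 816), 0]) cube([31, 48, 850]);


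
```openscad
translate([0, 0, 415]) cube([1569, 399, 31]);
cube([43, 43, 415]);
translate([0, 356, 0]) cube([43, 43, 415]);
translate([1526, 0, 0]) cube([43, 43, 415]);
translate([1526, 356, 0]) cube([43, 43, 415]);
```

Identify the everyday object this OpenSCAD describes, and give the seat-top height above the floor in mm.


A bench. The seat-top height is 446 mm.

A long slab on four corner posts — a bench. The slab sits at z = 415 with thickness 31, so the top is 415 + 31 = 446 mm.


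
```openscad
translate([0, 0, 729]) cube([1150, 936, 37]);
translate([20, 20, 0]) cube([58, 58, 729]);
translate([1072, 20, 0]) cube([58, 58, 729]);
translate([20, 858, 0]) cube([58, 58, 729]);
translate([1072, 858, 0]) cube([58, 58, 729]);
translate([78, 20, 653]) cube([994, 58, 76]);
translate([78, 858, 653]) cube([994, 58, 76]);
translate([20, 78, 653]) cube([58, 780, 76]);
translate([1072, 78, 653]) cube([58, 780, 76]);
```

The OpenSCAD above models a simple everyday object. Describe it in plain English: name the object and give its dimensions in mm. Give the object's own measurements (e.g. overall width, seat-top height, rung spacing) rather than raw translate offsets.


A rectangular dining table. The top is 1150×936×37 mm with its upper surface at z = 766 mm. It stands on four 58×58 mm square legs, each inset 20 mm from the nearest pair of top edges, running from the floor to the underside of the top. Four apron rails, 58 mm thick and 76 mm tall, run between adjacent legs with their top edges flush with the underside of the top and their outer faces flush with the legs' outer faces.


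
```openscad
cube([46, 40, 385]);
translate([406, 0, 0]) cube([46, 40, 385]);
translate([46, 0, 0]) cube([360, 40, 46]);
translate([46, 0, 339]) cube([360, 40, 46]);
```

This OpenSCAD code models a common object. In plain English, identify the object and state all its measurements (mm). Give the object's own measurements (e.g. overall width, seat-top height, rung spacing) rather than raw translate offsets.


A rectangular picture frame lying in the x–z plane (depth along y). The opening is 360 mm wide (x) by 293 mm tall (z), surrounded by a border 46 mm wide on all four sides. The frame is 40 mm deep and is made of two full-height vertical stiles with two horizontal rails fitted between them.


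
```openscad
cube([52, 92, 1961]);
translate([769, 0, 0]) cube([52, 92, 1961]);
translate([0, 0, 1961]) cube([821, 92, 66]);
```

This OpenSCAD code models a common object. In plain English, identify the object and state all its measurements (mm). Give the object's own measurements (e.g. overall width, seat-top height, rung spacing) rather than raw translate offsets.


A door frame. The clear opening is 717 mm wide and 1961 mm high. Two 52 mm wide jambs, 92 mm deep, stand either side of the opening from the floor to the top of the opening. A 66 mm thick head sits across the top of both jambs, spanning the full outside width of the frame.


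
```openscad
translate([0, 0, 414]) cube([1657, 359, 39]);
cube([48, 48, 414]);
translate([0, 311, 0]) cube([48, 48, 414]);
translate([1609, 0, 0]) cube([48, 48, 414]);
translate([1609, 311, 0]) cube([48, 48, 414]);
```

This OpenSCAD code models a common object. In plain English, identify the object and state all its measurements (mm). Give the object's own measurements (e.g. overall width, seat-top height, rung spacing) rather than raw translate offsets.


A bench: a 1657×359 mm seat slab, 39 mm thick, top at z = 453 mm, on four 48×48 mm square legs flush with the seat corners and standing on z = 0.


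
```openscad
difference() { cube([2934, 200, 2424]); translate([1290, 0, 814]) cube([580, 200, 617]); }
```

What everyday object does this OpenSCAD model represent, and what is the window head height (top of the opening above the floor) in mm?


A wall with a window opening. The window head height is 1431 mm.

A wall with a rectangular opening subtracted — a window. Sill at z = 814, opening 617 mm tall, so the head is at 814 + 617 = 1431 mm.


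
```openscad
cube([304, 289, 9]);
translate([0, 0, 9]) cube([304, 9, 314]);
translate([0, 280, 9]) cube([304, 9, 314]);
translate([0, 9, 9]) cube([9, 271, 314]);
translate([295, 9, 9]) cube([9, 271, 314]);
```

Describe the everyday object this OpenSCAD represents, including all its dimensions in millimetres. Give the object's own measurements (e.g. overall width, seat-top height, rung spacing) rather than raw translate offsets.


An open-topped rectangular box: outside dimensions 304×289×323 mm, with a uniform wall and base thickness of 9 mm. The base is a full 304×289 slab on the floor; four walls sit on top of the base. The front and back walls (the −y and +y sides) span the full width; the two side walls fit between them.


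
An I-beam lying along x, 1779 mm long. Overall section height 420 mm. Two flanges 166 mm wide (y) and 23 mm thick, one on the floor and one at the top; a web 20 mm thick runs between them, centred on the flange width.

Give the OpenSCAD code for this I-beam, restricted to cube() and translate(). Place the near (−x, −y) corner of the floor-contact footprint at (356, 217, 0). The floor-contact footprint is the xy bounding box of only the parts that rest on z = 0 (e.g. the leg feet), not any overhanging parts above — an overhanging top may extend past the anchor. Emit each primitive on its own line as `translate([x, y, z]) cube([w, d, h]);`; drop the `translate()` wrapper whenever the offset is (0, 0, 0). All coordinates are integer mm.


translate([356, 217, 0]) cube([1779, 166, 23]);
translate([356, 290, 23]) cube([1779, 20, 374]);
translate([356, 217, 397]) cube([1779, 166, 23]);


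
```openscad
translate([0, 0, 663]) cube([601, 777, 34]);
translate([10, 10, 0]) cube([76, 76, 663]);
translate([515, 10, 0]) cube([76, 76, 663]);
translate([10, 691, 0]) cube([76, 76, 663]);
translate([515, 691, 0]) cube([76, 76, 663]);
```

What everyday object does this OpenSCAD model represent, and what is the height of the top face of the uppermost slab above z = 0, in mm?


A table. The table height is 697 mm.

A 601×777×34 slab sits at z = 663 on four 76 mm square posts — a table. The top surface is at 663 + 34 = 697 mm.


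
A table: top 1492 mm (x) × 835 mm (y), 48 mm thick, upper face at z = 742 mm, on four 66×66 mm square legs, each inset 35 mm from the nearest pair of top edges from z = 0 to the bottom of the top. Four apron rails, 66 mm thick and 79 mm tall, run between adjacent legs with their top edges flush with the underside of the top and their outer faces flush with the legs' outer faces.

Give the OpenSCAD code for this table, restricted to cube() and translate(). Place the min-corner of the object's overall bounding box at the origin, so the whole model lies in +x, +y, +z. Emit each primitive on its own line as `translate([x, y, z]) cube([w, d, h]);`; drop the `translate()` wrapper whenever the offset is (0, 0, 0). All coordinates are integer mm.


translate([0, 0, 694]) cube([1492, 835, 48]);
translate([35, 35, 0]) cube([66, 66, 694]);
translate([1391, 35, 0]) cube([66, 66, 694]);
translate([35, 734, 0]) cube([66, 66, 694]);
translate([1391, 734, 0]) cube([66, 66, 694]);
translate([101, 35, 615]) cube([1290, 66, 79]);
translate([101, 734, 615]) cube([1290, 66, 79]);
translate([35, 101, 615]) cube([66, 633, 79]);
translate([1391, 101, 615]) cube([66, 633, 79]);


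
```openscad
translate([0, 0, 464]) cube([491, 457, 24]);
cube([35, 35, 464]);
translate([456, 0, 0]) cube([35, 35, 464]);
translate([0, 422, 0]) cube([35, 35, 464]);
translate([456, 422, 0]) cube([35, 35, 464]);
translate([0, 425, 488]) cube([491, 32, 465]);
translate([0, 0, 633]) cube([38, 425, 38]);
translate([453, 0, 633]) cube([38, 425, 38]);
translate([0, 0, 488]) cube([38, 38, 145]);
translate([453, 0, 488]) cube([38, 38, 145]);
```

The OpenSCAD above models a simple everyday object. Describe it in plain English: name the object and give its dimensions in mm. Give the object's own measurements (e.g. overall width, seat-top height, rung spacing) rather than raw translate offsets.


A chair. The seat is a 491×457×24 mm slab with its top at z = 488 mm, on four 35×35 mm corner legs (flush with the seat edges, standing on z = 0). A flat backrest 32 mm thick, 465 mm tall, spans the full seat width and rises from the seat top along its +y edge, rear face flush with the rear of the seat. Two armrests of 38×38 mm section run along each side from the seat's front edge to the front of the backrest, top faces 183 mm above the seat top and outer faces flush with the seat's x-edges; a 38×38 mm post under the front of each armrest stands on the seat at the front corner.


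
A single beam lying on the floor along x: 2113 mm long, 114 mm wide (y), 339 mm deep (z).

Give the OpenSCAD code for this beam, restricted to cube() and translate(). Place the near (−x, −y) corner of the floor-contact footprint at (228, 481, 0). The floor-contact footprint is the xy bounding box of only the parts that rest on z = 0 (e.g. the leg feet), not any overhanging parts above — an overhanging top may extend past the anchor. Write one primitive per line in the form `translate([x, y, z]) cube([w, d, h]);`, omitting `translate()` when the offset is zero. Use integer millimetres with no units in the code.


translate([228, 481, 0]) cube([2113, 114, 339]);


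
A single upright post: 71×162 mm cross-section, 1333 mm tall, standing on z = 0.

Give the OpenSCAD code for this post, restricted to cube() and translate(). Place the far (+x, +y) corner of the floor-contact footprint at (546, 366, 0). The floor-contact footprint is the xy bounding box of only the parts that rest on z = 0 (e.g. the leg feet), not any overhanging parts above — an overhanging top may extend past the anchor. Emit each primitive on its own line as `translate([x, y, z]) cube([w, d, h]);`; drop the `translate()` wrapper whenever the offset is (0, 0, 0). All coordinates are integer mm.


translate([475, 204, 0]) cube([71, 162, 1333]);


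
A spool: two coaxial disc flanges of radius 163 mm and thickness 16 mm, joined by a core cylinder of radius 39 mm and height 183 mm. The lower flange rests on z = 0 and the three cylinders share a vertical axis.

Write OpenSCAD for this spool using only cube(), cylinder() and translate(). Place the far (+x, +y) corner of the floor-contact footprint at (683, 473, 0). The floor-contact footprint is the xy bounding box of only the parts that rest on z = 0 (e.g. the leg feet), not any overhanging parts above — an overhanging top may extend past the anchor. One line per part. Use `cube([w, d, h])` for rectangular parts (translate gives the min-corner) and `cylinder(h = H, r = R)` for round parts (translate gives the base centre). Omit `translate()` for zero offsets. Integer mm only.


translate([520, 310, 0]) cylinder(h = 16, r = 163);
translate([520, 310, 16]) cylinder(h = 183, r = 39);
translate([520, 310, 199]) cylinder(h = 16, r = 163);


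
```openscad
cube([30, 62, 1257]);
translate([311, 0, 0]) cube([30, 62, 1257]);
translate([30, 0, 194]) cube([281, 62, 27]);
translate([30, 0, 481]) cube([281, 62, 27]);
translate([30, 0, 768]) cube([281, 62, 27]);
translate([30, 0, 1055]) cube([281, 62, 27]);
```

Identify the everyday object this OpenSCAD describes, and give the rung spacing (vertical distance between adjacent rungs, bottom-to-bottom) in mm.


A ladder. The rung spacing is 287 mm.

Two tall 30×62 posts with 4 short bars between them — a ladder. Adjacent rungs sit at z = 194 and z = 481, so the spacing is 481 − 194 = 287 mm.


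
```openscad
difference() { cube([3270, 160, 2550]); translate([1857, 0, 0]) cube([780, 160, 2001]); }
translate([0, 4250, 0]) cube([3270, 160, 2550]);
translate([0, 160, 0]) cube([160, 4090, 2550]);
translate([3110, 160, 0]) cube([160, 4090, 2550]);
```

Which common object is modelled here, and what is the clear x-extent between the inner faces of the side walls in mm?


A single room. The interior width is 2950 mm.

Four walls enclosing a rectangle with a door in the front wall — a room. Outside width 3270 minus two 160 mm walls gives 2950 mm.


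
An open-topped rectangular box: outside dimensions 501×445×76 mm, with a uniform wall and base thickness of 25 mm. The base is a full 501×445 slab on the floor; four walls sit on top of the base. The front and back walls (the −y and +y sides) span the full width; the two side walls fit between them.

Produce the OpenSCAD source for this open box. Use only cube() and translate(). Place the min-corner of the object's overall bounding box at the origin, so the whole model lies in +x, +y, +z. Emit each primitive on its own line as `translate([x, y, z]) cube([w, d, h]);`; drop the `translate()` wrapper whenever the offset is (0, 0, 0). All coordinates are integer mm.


cube([501, 445, 25]);
translate([0, 0, 25]) cube([501, 25, 51]);
translate([0, 420, 25]) cube([501, 25, 51]);
translate([0, 25, 25]) cube([25, 395, 51]);
translate([476, 25, 25]) cube([25, 395, 51]);


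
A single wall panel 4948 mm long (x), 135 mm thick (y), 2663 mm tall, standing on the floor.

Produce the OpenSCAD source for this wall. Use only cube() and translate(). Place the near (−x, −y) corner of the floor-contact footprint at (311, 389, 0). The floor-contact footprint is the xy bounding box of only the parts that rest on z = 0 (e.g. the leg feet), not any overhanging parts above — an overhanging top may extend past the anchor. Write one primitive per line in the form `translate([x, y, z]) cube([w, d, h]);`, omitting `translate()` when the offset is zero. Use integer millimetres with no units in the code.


translate([311, 389, 0]) cube([4948, 135, 2663]);


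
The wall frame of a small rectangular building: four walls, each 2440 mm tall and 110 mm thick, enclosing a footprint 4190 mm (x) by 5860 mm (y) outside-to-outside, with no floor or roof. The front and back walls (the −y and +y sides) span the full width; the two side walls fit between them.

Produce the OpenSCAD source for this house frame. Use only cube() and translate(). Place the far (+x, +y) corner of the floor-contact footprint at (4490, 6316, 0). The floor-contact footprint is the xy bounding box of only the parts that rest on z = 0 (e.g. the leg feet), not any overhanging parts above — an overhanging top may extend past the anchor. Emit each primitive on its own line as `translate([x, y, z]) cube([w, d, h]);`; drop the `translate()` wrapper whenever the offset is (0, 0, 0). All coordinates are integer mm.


translate([300, 456, 0]) cube([4190, 110, 2440]);
translate([300, 6206, 0]) cube([4190, 110, 2440]);
translate([300, 566, 0]) cube([110, 5640, 2440]);
translate([4380, 566, 0]) cube([110, 5640, 2440]);


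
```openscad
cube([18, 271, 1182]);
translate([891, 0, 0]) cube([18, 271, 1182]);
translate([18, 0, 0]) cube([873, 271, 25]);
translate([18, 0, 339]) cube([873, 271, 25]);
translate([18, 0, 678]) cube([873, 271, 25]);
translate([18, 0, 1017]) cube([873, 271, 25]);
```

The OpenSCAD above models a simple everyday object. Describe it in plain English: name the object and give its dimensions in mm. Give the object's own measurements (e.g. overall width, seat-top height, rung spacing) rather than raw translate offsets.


An open bookshelf. Two side panels, each 18 mm thick, 271 mm deep and 1182 mm tall, stand 909 mm apart (outside-to-outside). Between them sit 4 shelves, each 25 mm thick and 271 mm deep, spanning the full gap between the sides. The bottom shelf rests on the floor (its underside at z = 0) and the clear gap between one shelf's top and the next shelf's underside is 314 mm.
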